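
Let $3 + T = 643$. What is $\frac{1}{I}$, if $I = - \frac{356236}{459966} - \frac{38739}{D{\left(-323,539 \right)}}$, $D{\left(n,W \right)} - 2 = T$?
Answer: $- \frac{49216362}{3007887731} \approx -0.016362$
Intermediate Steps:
$T = 640$ ($T = -3 + 643 = 640$)
$D{\left(n,W \right)} = 642$ ($D{\left(n,W \right)} = 2 + 640 = 642$)
$I = - \frac{3007887731}{49216362}$ ($I = - \frac{356236}{459966} - \frac{38739}{642} = \left(-356236\right) \frac{1}{459966} - \frac{12913}{214} = - \frac{178118}{229983} - \frac{12913}{214} = - \frac{3007887731}{49216362} \approx -61.116$)
$\frac{1}{I} = \frac{1}{- \frac{3007887731}{49216362}} = - \frac{49216362}{3007887731}$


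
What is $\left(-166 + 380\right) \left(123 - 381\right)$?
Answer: $-55212$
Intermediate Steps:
$\left(-166 + 380\right) \left(123 - 381\right) = 214 \left(-258\right) = -55212$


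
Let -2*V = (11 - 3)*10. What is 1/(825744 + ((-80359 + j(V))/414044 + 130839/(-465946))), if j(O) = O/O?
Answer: 24115268203/19913026575069084 ≈ 1.2110e-6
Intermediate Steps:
V = -40 (V = -(11 - 3)*10/2 = -4*10 = -½*80 = -40)
j(O) = 1
1/(825744 + ((-80359 + j(V))/414044 + 130839/(-465946))) = 1/(825744 + ((-80359 + 1)/414044 + 130839/(-465946))) = 1/(825744 + (-80358*1/414044 + 130839*(-1/465946))) = 1/(825744 + (-40179/207022 - 130839/465946)) = 1/(825744 - 11451948948/24115268203) = 1/(19913026575069084/24115268203) = 24115268203/19913026575069084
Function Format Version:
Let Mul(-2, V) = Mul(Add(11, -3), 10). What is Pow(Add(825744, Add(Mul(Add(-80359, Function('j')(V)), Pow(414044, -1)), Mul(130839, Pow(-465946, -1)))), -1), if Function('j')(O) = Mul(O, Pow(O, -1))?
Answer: Rational(24115268203, 19913026575069084) ≈ 1.2110e-6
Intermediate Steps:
V = -40 (V = Mul(Rational(-1, 2), Mul(Add(11, -3), 10)) = Mul(Rational(-1, 2), Mul(8, 10)) = Mul(Rational(-1, 2), 80) = -40)
Function('j')(O) = 1
Pow(Add(825744, Add(Mul(Add(-80359, Function('j')(V)), Pow(414044, -1)), Mul(130839, Pow(-465946, -1)))), -1) = Pow(Add(825744, Add(Mul(Add(-80359, 1), Pow(414044, -1)), Mul(130839, Pow(-465946, -1)))), -1) = Pow(Add(825744, Add(Mul(-80358, Rational(1, 414044)), Mul(130839, Rational(-1, 465946)))), -1) = Pow(Add(825744, Add(Rational(-40179, 207022), Rational(-130839, 465946))), -1) = Pow(Add(825744, Rational(-11451948948, 24115268203)), -1) = Pow(Rational(19913026575069084, 24115268203), -1) = Rational(24115268203, 19913026575069084)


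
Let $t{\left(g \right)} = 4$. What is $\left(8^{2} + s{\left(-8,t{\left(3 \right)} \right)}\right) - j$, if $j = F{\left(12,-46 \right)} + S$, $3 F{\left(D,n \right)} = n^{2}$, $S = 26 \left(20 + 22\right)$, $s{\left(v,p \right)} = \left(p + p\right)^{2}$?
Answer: $- \frac{5008}{3} \approx -1669.3$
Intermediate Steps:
$s{\left(v,p \right)} = 4 p^{2}$ ($s{\left(v,p \right)} = \left(2 p\right)^{2} = 4 p^{2}$)
$S = 1092$ ($S = 26 \cdot 42 = 1092$)
$F{\left(D,n \right)} = \frac{n^{2}}{3}$
$j = \frac{5392}{3}$ ($j = \frac{\left(-46\right)^{2}}{3} + 1092 = \frac{1}{3} \cdot 2116 + 1092 = \frac{2116}{3} + 1092 = \frac{5392}{3} \approx 1797.3$)
$\left(8^{2} + s{\left(-8,t{\left(3 \right)} \right)}\right) - j = \left(8^{2} + 4 \cdot 4^{2}\right) - \frac{5392}{3} = \left(64 + 4 \cdot 16\right) - \frac{5392}{3} = \left(64 + 64\right) - \frac{5392}{3} = 128 - \frac{5392}{3} = - \frac{5008}{3}$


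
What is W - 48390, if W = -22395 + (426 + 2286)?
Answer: -68073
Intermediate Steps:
W = -19683 (W = -22395 + 2712 = -19683)
W - 48390 = -19683 - 48390 = -68073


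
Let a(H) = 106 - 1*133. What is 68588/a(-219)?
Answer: -68588/27 ≈ -2540.3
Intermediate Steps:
a(H) = -27 (a(H) = 106 - 133 = -27)
68588/a(-219) = 68588/(-27) = 68588*(-1/27) = -68588/27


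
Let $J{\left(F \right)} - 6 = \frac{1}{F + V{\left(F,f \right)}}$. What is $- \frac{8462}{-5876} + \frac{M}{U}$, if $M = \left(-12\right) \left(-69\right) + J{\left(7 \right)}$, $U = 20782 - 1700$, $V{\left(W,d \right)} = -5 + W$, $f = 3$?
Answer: $\frac{187169761}{126141561} \approx 1.4838$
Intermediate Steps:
$U = 19082$
$J{\left(F \right)} = 6 + \frac{1}{-5 + 2 F}$ ($J{\left(F \right)} = 6 + \frac{1}{F + \left(-5 + F\right)} = 6 + \frac{1}{-5 + 2 F}$)
$M = \frac{7507}{9}$ ($M = \left(-12\right) \left(-69\right) + \frac{-29 + 12 \cdot 7}{-5 + 2 \cdot 7} = 828 + \frac{-29 + 84}{-5 + 14} = 828 + \frac{1}{9} \cdot 55 = 828 + \frac{55}{9} = \frac{7507}{9} \approx 834.11$)
$- \frac{8462}{-5876} + \frac{M}{U} = - \frac{8462}{-5876} + \frac{7507}{9 \cdot 19082} = \left(-8462\right) \left(- \frac{1}{5876}\right) + \frac{7507}{9} \cdot \frac{1}{19082} = \frac{4231}{2938} + \frac{7507}{171738} = \frac{187169761}{126141561}$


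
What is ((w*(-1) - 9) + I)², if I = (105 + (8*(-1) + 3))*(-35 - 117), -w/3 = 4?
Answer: 230948809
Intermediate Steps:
w = -12 (w = -3*4 = -12)
I = -15200 (I = (105 + (-8 + 3))*(-152) = (105 - 5)*(-152) = 100*(-152) = -15200)
((w*(-1) - 9) + I)² = ((-12*(-1) - 9) - 15200)² = ((12 - 9) - 15200)² = (3 - 15200)² = (-15197)² = 230948809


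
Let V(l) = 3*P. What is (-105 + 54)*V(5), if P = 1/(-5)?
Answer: 153/5 ≈ 30.600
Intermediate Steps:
P = -⅕ ≈ -0.20000
V(l) = -⅗ (V(l) = 3*(-⅕) = -⅗)
(-105 + 54)*V(5) = (-105 + 54)*(-⅗) = -51*(-⅗) = 153/5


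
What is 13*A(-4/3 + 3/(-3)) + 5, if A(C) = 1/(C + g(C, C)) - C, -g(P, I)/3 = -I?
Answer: 2851/84 ≈ 33.940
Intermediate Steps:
g(P, I) = 3*I (g(P, I) = -(-3)*I = 3*I)
A(C) = -C + 1/(4*C) (A(C) = 1/(C + 3*C) - C = 1/(4*C) - C = -C + 1/(4*C))
13*A(-4/3 + 3/(-3)) + 5 = 13*(-(-4/3 + 3/(-3)) + 1/(4*(-4/3 + 3/(-3)))) + 5 = 13*(-(-4*⅓ + 3*(-⅓)) + 1/(4*(-4*⅓ + 3*(-⅓)))) + 5 = 13*(-(-4/3 - 1) + 1/(4*(-4/3 - 1))) + 5 = 13*(-1*(-7/3) + 1/(4*(-7/3))) + 5 = 13*(7/3 + (¼)*(-3/7)) + 5 = 13*(7/3 - 3/28) + 5 = 13*(187/84) + 5 = 2431/84 + 5 = 2851/84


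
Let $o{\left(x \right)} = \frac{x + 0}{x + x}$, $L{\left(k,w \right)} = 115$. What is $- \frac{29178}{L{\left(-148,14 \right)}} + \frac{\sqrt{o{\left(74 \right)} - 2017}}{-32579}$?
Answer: $- \frac{29178}{115} - \frac{i \sqrt{8066}}{65158} \approx -253.72 - 0.0013784 i$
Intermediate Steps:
$o{\left(x \right)} = \frac{1}{2}$ ($o{\left(x \right)} = \frac{x}{2 x} = x \frac{1}{2 x} = \frac{1}{2}$)
$- \frac{29178}{L{\left(-148,14 \right)}} + \frac{\sqrt{o{\left(74 \right)} - 2017}}{-32579} = - \frac{29178}{115} + \frac{\sqrt{\frac{1}{2} - 2017}}{-32579} = \left(-29178\right) \frac{1}{115} + \sqrt{- \frac{4033}{2}} \left(- \frac{1}{32579}\right) = - \frac{29178}{115} + \frac{i \sqrt{8066}}{2} \left(- \frac{1}{32579}\right) = - \frac{29178}{115} - \frac{i \sqrt{8066}}{65158}$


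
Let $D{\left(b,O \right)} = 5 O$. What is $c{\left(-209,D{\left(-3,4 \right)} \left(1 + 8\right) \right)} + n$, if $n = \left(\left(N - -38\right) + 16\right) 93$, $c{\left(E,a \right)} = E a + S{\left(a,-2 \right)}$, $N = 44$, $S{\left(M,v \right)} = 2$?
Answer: $-28504$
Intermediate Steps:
$c{\left(E,a \right)} = 2 + E a$ ($c{\left(E,a \right)} = E a + 2 = 2 + E a$)
$n = 9114$ ($n = \left(\left(44 - -38\right) + 16\right) 93 = \left(\left(44 + 38\right) + 16\right) 93 = \left(82 + 16\right) 93 = 98 \cdot 93 = 9114$)
$c{\left(-209,D{\left(-3,4 \right)} \left(1 + 8\right) \right)} + n = \left(2 - 209 \cdot 5 \cdot 4 \left(1 + 8\right)\right) + 9114 = \left(2 - 209 \cdot 20 \cdot 9\right) + 9114 = \left(2 - 37620\right) + 9114 = -37618 + 9114 = -28504$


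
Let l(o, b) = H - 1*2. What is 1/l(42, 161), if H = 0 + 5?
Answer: ⅓ ≈ 0.33333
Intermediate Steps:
H = 5
l(o, b) = 3 (l(o, b) = 5 - 1*2 = 5 - 2 = 3)
1/l(42, 161) = 1/3 = ⅓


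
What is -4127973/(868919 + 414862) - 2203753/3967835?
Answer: -6402750659516/1697943728045 ≈ -3.7709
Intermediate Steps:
-4127973/(868919 + 414862) - 2203753/3967835 = -4127973/1283781 - 2203753*1/3967835 = -4127973*1/1283781 - 2203753/3967835 = -1375991/427927 - 2203753/3967835 = -6402750659516/1697943728045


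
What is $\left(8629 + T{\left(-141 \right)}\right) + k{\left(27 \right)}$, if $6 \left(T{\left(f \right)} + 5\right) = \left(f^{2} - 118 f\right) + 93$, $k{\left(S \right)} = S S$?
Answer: $15455$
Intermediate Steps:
$k{\left(S \right)} = S^{2}$
$T{\left(f \right)} = \frac{21}{2} - \frac{59 f}{3} + \frac{f^{2}}{6}$ ($T{\left(f \right)} = -5 + \frac{\left(f^{2} - 118 f\right) + 93}{6} = -5 + \frac{93 + f^{2} - 118 f}{6} = -5 + \left(\frac{31}{2} - \frac{59 f}{3} + \frac{f^{2}}{6}\right) = \frac{21}{2} - \frac{59 f}{3} + \frac{f^{2}}{6}$)
$\left(8629 + T{\left(-141 \right)}\right) + k{\left(27 \right)} = \left(8629 + \left(\frac{21}{2} - -2773 + \frac{\left(-141\right)^{2}}{6}\right)\right) + 27^{2} = \left(8629 + \left(\frac{21}{2} + 2773 + \frac{1}{6} \cdot 19881\right)\right) + 729 = \left(8629 + \left(\frac{21}{2} + 2773 + \frac{6627}{2}\right)\right) + 729 = \left(8629 + 6097\right) + 729 = 14726 + 729 = 15455$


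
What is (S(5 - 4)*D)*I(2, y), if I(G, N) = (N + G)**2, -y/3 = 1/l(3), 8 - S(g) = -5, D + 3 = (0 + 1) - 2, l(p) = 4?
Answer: -325/4 ≈ -81.250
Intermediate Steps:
D = -4 (D = -3 + ((0 + 1) - 2) = -3 + (1 - 2) = -3 - 1 = -4)
S(g) = 13 (S(g) = 8 - 1*(-5) = 8 + 5 = 13)
y = -3/4 ≈ -0.75000
I(G, N) = (G + N)**2
(S(5 - 4)*D)*I(2, y) = (13*(-4))*(2 - 3/4)**2 = -52*(5/4)**2 = -52*25/16 = -325/4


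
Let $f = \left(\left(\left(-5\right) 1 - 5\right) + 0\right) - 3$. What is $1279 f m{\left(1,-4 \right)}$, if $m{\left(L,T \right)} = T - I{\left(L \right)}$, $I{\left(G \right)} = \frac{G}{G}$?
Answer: $83135$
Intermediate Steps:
$I{\left(G \right)} = 1$
$m{\left(L,T \right)} = -1 + T$ ($m{\left(L,T \right)} = T - 1 = -1 + T$)
$f = -13$ ($f = \left(\left(-5 - 5\right) + 0\right) - 3 = \left(-10 + 0\right) - 3 = -10 - 3 = -13$)
$1279 f m{\left(1,-4 \right)} = 1279 \left(- 13 \left(-1 - 4\right)\right) = 1279 \left(\left(-13\right) \left(-5\right)\right) = 1279 \cdot 65 = 83135$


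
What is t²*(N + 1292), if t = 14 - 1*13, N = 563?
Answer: 1855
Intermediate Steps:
t = 1 (t = 14 - 13 = 1)
t²*(N + 1292) = 1²*(563 + 1292) = 1*1855 = 1855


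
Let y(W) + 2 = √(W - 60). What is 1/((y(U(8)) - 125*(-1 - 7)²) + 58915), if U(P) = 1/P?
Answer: 407304/20737069031 - 2*I*√958/20737069031 ≈ 1.9641e-5 - 2.9851e-9*I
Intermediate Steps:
y(W) = -2 + √(-60 + W) (y(W) = -2 + √(W - 60) = -2 + √(-60 + W))
1/((y(U(8)) - 125*(-1 - 7)²) + 58915) = 1/(((-2 + √(-60 + 1/8)) - 125*(-1 - 7)²) + 58915) = 1/(((-2 + √(-60 + ⅛)) - 125*(-8)²) + 58915) = 1/(((-2 + √(-479/8)) - 125*64) + 58915) = 1/(((-2 + I*√958/4) - 1*8000) + 58915) = 1/(((-2 + I*√958/4) - 8000) + 58915) = 1/((-8002 + I*√958/4) + 58915) = 1/(50913 + I*√958/4)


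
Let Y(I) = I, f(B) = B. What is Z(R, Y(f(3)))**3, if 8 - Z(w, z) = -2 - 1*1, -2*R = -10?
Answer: 1331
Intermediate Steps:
R = 5 (R = -1/2*(-10) = 5)
Z(w, z) = 11 (Z(w, z) = 8 - (-2 - 1*1) = 8 - (-2 - 1) = 8 - 1*(-3) = 8 + 3 = 11)
Z(R, Y(f(3)))**3 = 11**3 = 1331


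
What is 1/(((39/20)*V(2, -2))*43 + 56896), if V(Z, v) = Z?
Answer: 10/570637 ≈ 1.7524e-5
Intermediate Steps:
1/(((39/20)*V(2, -2))*43 + 56896) = 1/(((39/20)*2)*43 + 56896) = 1/((39/10)*43 + 56896) = 1/(1677/10 + 56896) = 1/(570637/10) = 10/570637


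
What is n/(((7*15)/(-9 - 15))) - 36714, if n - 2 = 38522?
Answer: -1593182/35 ≈ -45520.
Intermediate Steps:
n = 38524 (n = 2 + 38522 = 38524)
n/(((7*15)/(-9 - 15))) - 36714 = 38524/(((7*15)/(-9 - 15))) - 36714 = 38524/((105/(-24))) - 36714 = 38524/((105*(-1/24))) - 36714 = 38524/(-35/8) - 36714 = 38524*(-8/35) - 36714 = -308192/35 - 36714 = -1593182/35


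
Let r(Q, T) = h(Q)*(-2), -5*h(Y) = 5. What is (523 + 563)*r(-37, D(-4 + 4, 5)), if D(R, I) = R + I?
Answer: 2172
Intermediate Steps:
h(Y) = -1 (h(Y) = -⅕*5 = -1)
D(R, I) = I + R
r(Q, T) = 2 (r(Q, T) = -1*(-2) = 2)
(523 + 563)*r(-37, D(-4 + 4, 5)) = (523 + 563)*2 = 1086*2 = 2172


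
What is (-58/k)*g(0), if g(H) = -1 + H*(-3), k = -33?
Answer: -58/33 ≈ -1.7576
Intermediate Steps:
g(H) = -1 - 3*H
(-58/k)*g(0) = (-58/(-33))*(-1 - 3*0) = (-58*(-1/33))*(-1 + 0) = (58/33)*(-1) = -58/33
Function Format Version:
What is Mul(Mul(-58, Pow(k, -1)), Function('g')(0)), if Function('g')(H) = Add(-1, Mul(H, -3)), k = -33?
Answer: Rational(-58, 33) ≈ -1.7576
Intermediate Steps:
Function('g')(H) = Add(-1, Mul(-3, H))
Mul(Mul(-58, Pow(k, -1)), Function('g')(0)) = Mul(Mul(-58, Pow(-33, -1)), Add(-1, Mul(-3, 0))) = Mul(Mul(-58, Rational(-1, 33)), Add(-1, 0)) = Mul(Rational(58, 33), -1) = Rational(-58, 33)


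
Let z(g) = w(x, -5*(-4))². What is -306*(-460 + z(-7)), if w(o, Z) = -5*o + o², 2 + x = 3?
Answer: 135864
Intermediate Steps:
x = 1 (x = -2 + 3 = 1)
w(o, Z) = o² - 5*o
z(g) = 16 (z(g) = (1*(-5 + 1))² = (1*(-4))² = (-4)² = 16)
-306*(-460 + z(-7)) = -306*(-460 + 16) = -306*(-444) = 135864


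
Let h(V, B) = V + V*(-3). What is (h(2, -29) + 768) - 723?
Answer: 41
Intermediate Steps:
h(V, B) = -2*V (h(V, B) = V - 3*V = -2*V)
(h(2, -29) + 768) - 723 = (-2*2 + 768) - 723 = (-4 + 768) - 723 = 764 - 723 = 41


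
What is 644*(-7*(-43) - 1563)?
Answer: -812728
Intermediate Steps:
644*(-7*(-43) - 1563) = 644*(301 - 1563) = 644*(-1262) = -812728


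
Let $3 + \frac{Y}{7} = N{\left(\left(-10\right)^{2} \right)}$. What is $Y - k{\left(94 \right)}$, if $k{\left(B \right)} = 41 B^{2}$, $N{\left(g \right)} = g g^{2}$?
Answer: $6637703$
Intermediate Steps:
$N{\left(g \right)} = g^{3}$
$Y = 6999979$ ($Y = -21 + 7 \left(\left(-10\right)^{2}\right)^{3} = -21 + 7 \cdot 100^{3} = -21 + 7 \cdot 1000000 = -21 + 7000000 = 6999979$)
$Y - k{\left(94 \right)} = 6999979 - 41 \cdot 94^{2} = 6999979 - 41 \cdot 8836 = 6999979 - 362276 = 6637703$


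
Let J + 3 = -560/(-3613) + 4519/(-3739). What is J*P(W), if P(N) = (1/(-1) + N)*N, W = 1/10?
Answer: 123210738/337725175 ≈ 0.36483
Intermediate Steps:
W = ⅒ ≈ 0.10000
J = -54760328/13509007 (J = -3 + (-560/(-3613) + 4519/(-3739)) = -3 + (-560*(-1/3613) + 4519*(-1/3739)) = -3 + (560/3613 - 4519/3739) = -3 - 14233307/13509007 = -54760328/13509007 ≈ -4.0536)
P(N) = N*(-1 + N) (P(N) = (-1 + N)*N = N*(-1 + N))
J*P(W) = -27380164*(-1 + ⅒)/67545035 = -27380164*(-9)/(67545035*10) = -54760328/13509007*(-9/100) = 123210738/337725175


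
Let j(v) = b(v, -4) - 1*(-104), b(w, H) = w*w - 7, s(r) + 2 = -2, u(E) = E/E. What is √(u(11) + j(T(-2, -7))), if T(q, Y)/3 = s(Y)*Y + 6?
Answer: √10502 ≈ 102.48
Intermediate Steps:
u(E) = 1
s(r) = -4 (s(r) = -2 - 2 = -4)
b(w, H) = -7 + w² (b(w, H) = w² - 7 = -7 + w²)
T(q, Y) = 18 - 12*Y (T(q, Y) = 3*(-4*Y + 6) = 3*(6 - 4*Y) = 18 - 12*Y)
j(v) = 97 + v² (j(v) = (-7 + v²) - 1*(-104) = (-7 + v²) + 104 = 97 + v²)
√(u(11) + j(T(-2, -7))) = √(1 + (97 + (18 - 12*(-7))²)) = √(1 + (97 + (18 + 84)²)) = √(1 + (97 + 102²)) = √(1 + (97 + 10404)) = √(1 + 10501) = √10502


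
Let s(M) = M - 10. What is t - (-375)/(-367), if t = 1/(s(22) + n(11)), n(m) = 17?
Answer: -10508/10643 ≈ -0.98732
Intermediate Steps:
s(M) = -10 + M
t = 1/29 (t = 1/((-10 + 22) + 17) = 1/(12 + 17) = 1/29 ≈ 0.034483)
t - (-375)/(-367) = 1/29 - (-375)/(-367) = 1/29 - (-375)*(-1)/367 = 1/29 - 1*375/367 = 1/29 - 375/367 = -10508/10643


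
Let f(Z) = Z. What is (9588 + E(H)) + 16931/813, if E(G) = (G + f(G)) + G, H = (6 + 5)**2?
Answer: 8107094/813 ≈ 9971.8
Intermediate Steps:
H = 121 (H = 11**2 = 121)
E(G) = 3*G (E(G) = (G + G) + G = 2*G + G = 3*G)
(9588 + E(H)) + 16931/813 = (9588 + 3*121) + 16931/813 = (9588 + 363) + 16931*(1/813) = 9951 + 16931/813 = 8107094/813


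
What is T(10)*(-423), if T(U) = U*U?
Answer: -42300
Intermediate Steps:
T(U) = U²
T(10)*(-423) = 10²*(-423) = 100*(-423) = -42300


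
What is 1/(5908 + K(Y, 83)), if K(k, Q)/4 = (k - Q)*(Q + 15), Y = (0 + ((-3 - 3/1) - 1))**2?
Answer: -1/7420 ≈ -0.00013477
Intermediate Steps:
Y = 49 (Y = (0 + ((-3 - 3*1) - 1))**2 = (0 + ((-3 - 3) - 1))**2 = (0 + (-6 - 1))**2 = (0 - 7)**2 = (-7)**2 = 49)
K(k, Q) = 4*(15 + Q)*(k - Q) (K(k, Q) = 4*((k - Q)*(Q + 15)) = 4*((k - Q)*(15 + Q)) = 4*((15 + Q)*(k - Q)) = 4*(15 + Q)*(k - Q))
1/(5908 + K(Y, 83)) = 1/(5908 + (-60*83 - 4*83**2 + 60*49 + 4*83*49)) = 1/(5908 + (-4980 - 4*6889 + 2940 + 16268)) = 1/(5908 + (-4980 - 27556 + 2940 + 16268)) = 1/(5908 - 13328) = 1/(-7420) = -1/7420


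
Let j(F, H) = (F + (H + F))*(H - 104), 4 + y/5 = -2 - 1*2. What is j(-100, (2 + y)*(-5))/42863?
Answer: -860/42863 ≈ -0.020064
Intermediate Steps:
y = -40 (y = -20 + 5*(-2 - 1*2) = -20 + 5*(-2 - 2) = -20 + 5*(-4) = -20 - 20 = -40)
j(F, H) = (-104 + H)*(H + 2*F) (j(F, H) = (F + (F + H))*(-104 + H) = (H + 2*F)*(-104 + H) = (-104 + H)*(H + 2*F))
j(-100, (2 + y)*(-5))/42863 = (((2 - 40)*(-5))**2 - 208*(-100) - 104*(2 - 40)*(-5) + 2*(-100)*((2 - 40)*(-5)))/42863 = ((-38*(-5))**2 + 20800 - (-3952)*(-5) + 2*(-100)*(-38*(-5)))*(1/42863) = (190**2 + 20800 - 104*190 + 2*(-100)*190)*(1/42863) = (36100 + 20800 - 19760 - 38000)*(1/42863) = -860*1/42863 = -860/42863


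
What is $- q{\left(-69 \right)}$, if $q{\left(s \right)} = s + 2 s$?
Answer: $207$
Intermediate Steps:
$q{\left(s \right)} = 3 s$
$- q{\left(-69 \right)} = - 3 \left(-69\right) = \left(-1\right) \left(-207\right) = 207$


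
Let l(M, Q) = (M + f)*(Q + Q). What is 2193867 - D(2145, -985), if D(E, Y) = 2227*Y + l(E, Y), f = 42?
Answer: 8695852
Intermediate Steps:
l(M, Q) = 2*Q*(42 + M) (l(M, Q) = (M + 42)*(Q + Q) = (42 + M)*(2*Q) = 2*Q*(42 + M))
D(E, Y) = 2227*Y + 2*Y*(42 + E)
2193867 - D(2145, -985) = 2193867 - (-985)*(2311 + 2*2145) = 2193867 - (-985)*(2311 + 4290) = 2193867 - (-985)*6601 = 2193867 - 1*(-6501985) = 2193867 + 6501985 = 8695852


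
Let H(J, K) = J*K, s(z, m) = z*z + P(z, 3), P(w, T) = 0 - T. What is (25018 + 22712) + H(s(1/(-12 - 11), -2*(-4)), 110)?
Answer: 25074710/529 ≈ 47400.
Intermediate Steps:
P(w, T) = -T
s(z, m) = -3 + z² (s(z, m) = z*z - 1*3 = z² - 3 = -3 + z²)
(25018 + 22712) + H(s(1/(-12 - 11), -2*(-4)), 110) = (25018 + 22712) + (-3 + (1/(-12 - 11))²)*110 = 47730 + (-3 + (1/(-23))²)*110 = 47730 + (-3 + (-1/23)²)*110 = 47730 + (-3 + 1/529)*110 = 47730 - 1586/529*110 = 47730 - 174460/529 = 25074710/529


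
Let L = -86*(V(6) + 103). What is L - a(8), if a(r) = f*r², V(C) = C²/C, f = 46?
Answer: -12318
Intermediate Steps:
V(C) = C
a(r) = 46*r²
L = -9374 (L = -86*(6 + 103) = -86*109 = -9374)
L - a(8) = -9374 - 46*8² = -9374 - 46*64 = -9374 - 1*2944 = -9374 - 2944 = -12318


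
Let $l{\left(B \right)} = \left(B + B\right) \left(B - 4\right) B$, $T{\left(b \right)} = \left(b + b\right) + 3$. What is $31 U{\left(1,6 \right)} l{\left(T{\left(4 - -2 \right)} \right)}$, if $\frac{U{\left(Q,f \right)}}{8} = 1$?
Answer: $1227600$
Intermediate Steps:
$U{\left(Q,f \right)} = 8$ ($U{\left(Q,f \right)} = 8 \cdot 1 = 8$)
$T{\left(b \right)} = 3 + 2 b$ ($T{\left(b \right)} = 2 b + 3 = 3 + 2 b$)
$l{\left(B \right)} = 2 B^{2} \left(-4 + B\right)$ ($l{\left(B \right)} = 2 B \left(-4 + B\right) B = 2 B^{2} \left(-4 + B\right)$)
$31 U{\left(1,6 \right)} l{\left(T{\left(4 - -2 \right)} \right)} = 31 \cdot 8 \cdot 2 \left(3 + 2 \left(4 - -2\right)\right)^{2} \left(-4 + \left(3 + 2 \left(4 - -2\right)\right)\right) = 248 \cdot 2 \left(3 + 2 \left(4 + 2\right)\right)^{2} \left(-4 + \left(3 + 2 \left(4 + 2\right)\right)\right) = 248 \cdot 2 \left(3 + 2 \cdot 6\right)^{2} \left(-4 + \left(3 + 2 \cdot 6\right)\right) = 248 \cdot 2 \left(3 + 12\right)^{2} \left(-4 + \left(3 + 12\right)\right) = 248 \cdot 2 \cdot 15^{2} \left(-4 + 15\right) = 248 \cdot 2 \cdot 225 \cdot 11 = 248 \cdot 4950 = 1227600$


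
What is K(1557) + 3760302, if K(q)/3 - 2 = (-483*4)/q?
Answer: 650532640/173 ≈ 3.7603e+6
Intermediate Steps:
K(q) = 6 - 5796/q (K(q) = 6 + 3*((-483*4)/q) = 6 + 3*(-1932/q) = 6 - 5796/q)
K(1557) + 3760302 = (6 - 5796/1557) + 3760302 = (6 - 5796*1/1557) + 3760302 = (6 - 644/173) + 3760302 = 394/173 + 3760302 = 650532640/173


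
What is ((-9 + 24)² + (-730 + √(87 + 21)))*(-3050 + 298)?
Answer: 1389760 - 16512*√3 ≈ 1.3612e+6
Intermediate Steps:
((-9 + 24)² + (-730 + √(87 + 21)))*(-3050 + 298) = (15² + (-730 + √108))*(-2752) = (225 + (-730 + 6*√3))*(-2752) = (-505 + 6*√3)*(-2752) = 1389760 - 16512*√3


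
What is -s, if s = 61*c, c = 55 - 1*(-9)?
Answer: -3904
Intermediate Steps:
c = 64 (c = 55 + 9 = 64)
s = 3904 (s = 61*64 = 3904)
-s = -1*3904 = -3904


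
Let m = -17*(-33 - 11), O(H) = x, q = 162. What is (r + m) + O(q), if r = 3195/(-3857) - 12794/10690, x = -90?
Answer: 13523357066/20615665 ≈ 655.97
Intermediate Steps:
O(H) = -90
m = 748 (m = -17*(-44) = 748)
r = -41750504/20615665 (r = 3195*(-1/3857) - 12794*1/10690 = -3195/3857 - 6397/5345 = -41750504/20615665 ≈ -2.0252)
(r + m) + O(q) = (-41750504/20615665 + 748) - 90 = 15378766916/20615665 - 90 = 13523357066/20615665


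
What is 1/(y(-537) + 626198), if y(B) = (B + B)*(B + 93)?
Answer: 1/1103054 ≈ 9.0657e-7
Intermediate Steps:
y(B) = 2*B*(93 + B) (y(B) = (2*B)*(93 + B) = 2*B*(93 + B))
1/(y(-537) + 626198) = 1/(2*(-537)*(93 - 537) + 626198) = 1/(2*(-537)*(-444) + 626198) = 1/(476856 + 626198) = 1/1103054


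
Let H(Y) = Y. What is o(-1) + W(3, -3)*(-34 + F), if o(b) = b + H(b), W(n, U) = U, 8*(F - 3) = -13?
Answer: 767/8 ≈ 95.875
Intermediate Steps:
F = 11/8 (F = 3 + (⅛)*(-13) = 3 - 13/8 = 11/8 ≈ 1.3750)
o(b) = 2*b (o(b) = b + b = 2*b)
o(-1) + W(3, -3)*(-34 + F) = 2*(-1) - 3*(-34 + 11/8) = -2 - 3*(-261/8) = -2 + 783/8 = 767/8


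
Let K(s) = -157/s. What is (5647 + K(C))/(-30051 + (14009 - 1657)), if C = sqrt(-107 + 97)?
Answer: -5647/17699 - 157*I*sqrt(10)/176990 ≈ -0.31906 - 0.0028051*I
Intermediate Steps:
C = I*sqrt(10) (C = sqrt(-10) = I*sqrt(10) ≈ 3.1623*I)
(5647 + K(C))/(-30051 + (14009 - 1657)) = (5647 - 157*(-I*sqrt(10)/10))/(-30051 + (14009 - 1657)) = (5647 - (-157)*I*sqrt(10)/10)/(-30051 + 12352) = (5647 + 157*I*sqrt(10)/10)/(-17699) = (5647 + 157*I*sqrt(10)/10)*(-1/17699) = -5647/17699 - 157*I*sqrt(10)/176990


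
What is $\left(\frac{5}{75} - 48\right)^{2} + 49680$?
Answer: $\frac{11694961}{225} \approx 51978.0$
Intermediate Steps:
$\left(\frac{5}{75} - 48\right)^{2} + 49680 = \left(5 \cdot \frac{1}{75} - 48\right)^{2} + 49680 = \left(\frac{1}{15} - 48\right)^{2} + 49680 = \left(- \frac{719}{15}\right)^{2} + 49680 = \frac{516961}{225} + 49680 = \frac{11694961}{225}$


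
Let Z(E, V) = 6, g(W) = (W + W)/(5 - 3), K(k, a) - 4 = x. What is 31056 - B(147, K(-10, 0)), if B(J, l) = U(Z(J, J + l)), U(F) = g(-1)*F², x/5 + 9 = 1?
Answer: 31092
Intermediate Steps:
x = -40 (x = -45 + 5*1 = -45 + 5 = -40)
K(k, a) = -36 (K(k, a) = 4 - 40 = -36)
g(W) = W (g(W) = (2*W)/2 = (2*W)*(½) = W)
U(F) = -F²
B(J, l) = -36 (B(J, l) = -1*6² = -1*36 = -36)
31056 - B(147, K(-10, 0)) = 31056 - 1*(-36) = 31056 + 36 = 31092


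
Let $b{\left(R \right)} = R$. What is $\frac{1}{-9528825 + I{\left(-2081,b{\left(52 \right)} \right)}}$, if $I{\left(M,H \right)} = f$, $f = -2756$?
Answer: $- \frac{1}{9531581} \approx -1.0491 \cdot 10^{-7}$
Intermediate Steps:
$I{\left(M,H \right)} = -2756$
$\frac{1}{-9528825 + I{\left(-2081,b{\left(52 \right)} \right)}} = \frac{1}{-9528825 - 2756} = \frac{1}{-9531581} = - \frac{1}{9531581}$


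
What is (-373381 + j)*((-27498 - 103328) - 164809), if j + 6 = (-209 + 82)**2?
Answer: 105617968830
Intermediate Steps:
j = 16123 (j = -6 + (-209 + 82)**2 = -6 + (-127)**2 = -6 + 16129 = 16123)
(-373381 + j)*((-27498 - 103328) - 164809) = (-373381 + 16123)*((-27498 - 103328) - 164809) = -357258*(-130826 - 164809) = -357258*(-295635) = 105617968830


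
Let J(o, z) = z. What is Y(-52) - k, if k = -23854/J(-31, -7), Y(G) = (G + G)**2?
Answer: 51858/7 ≈ 7408.3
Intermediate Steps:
Y(G) = 4*G**2 (Y(G) = (2*G)**2 = 4*G**2)
k = 23854/7 (k = -23854/(-7) = -23854*(-1/7) = 23854/7 ≈ 3407.7)
Y(-52) - k = 4*(-52)**2 - 1*23854/7 = 4*2704 - 23854/7 = 10816 - 23854/7 = 51858/7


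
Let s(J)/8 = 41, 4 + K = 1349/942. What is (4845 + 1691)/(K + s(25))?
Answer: 6156912/306557 ≈ 20.084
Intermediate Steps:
K = -2419/942 (K = -4 + 1349/942 = -2419/942 ≈ -2.5679)
s(J) = 328 (s(J) = 8*41 = 328)
(4845 + 1691)/(K + s(25)) = (4845 + 1691)/(-2419/942 + 328) = 6536/(306557/942) = 6536*(942/306557) = 6156912/306557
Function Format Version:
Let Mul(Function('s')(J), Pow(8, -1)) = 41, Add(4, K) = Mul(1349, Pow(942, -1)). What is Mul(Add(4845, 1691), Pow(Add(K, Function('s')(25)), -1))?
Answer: Rational(6156912, 306557) ≈ 20.084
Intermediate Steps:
K = Rational(-2419, 942) (K = Add(-4, Mul(1349, Pow(942, -1))) = Add(-4, Mul(1349, Rational(1, 942))) = Add(-4, Rational(1349, 942)) = Rational(-2419, 942) ≈ -2.5679)
Function('s')(J) = 328 (Function('s')(J) = Mul(8, 41) = 328)
Mul(Add(4845, 1691), Pow(Add(K, Function('s')(25)), -1)) = Mul(Add(4845, 1691), Pow(Add(Rational(-2419, 942), 328), -1)) = Mul(6536, Pow(Rational(306557, 942), -1)) = Mul(6536, Rational(942, 306557)) = Rational(6156912, 306557)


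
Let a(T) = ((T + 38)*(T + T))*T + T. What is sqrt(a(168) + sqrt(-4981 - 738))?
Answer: sqrt(11628456 + I*sqrt(5719)) ≈ 3410.1 + 0.01*I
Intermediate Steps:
a(T) = T + 2*T**2*(38 + T) (a(T) = ((38 + T)*(2*T))*T + T = (2*T*(38 + T))*T + T = 2*T**2*(38 + T) + T = T + 2*T**2*(38 + T))
sqrt(a(168) + sqrt(-4981 - 738)) = sqrt(168*(1 + 2*168**2 + 76*168) + sqrt(-4981 - 738)) = sqrt(168*(1 + 2*28224 + 12768) + sqrt(-5719)) = sqrt(168*(1 + 56448 + 12768) + I*sqrt(5719)) = sqrt(168*69217 + I*sqrt(5719)) = sqrt(11628456 + I*sqrt(5719))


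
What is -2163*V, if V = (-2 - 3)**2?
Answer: -54075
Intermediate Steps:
V = 25 (V = (-5)**2 = 25)
-2163*V = -2163*25 = -54075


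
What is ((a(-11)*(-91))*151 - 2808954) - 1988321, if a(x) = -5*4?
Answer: -4522455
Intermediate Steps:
a(x) = -20
((a(-11)*(-91))*151 - 2808954) - 1988321 = (-20*(-91)*151 - 2808954) - 1988321 = (1820*151 - 2808954) - 1988321 = (274820 - 2808954) - 1988321 = -2534134 - 1988321 = -4522455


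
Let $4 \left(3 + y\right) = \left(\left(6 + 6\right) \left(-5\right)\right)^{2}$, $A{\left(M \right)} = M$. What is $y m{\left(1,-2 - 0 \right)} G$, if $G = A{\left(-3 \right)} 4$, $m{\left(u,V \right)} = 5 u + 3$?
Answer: $-86112$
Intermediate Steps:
$m{\left(u,V \right)} = 3 + 5 u$
$y = 897$ ($y = -3 + \frac{\left(\left(6 + 6\right) \left(-5\right)\right)^{2}}{4} = -3 + \frac{\left(12 \left(-5\right)\right)^{2}}{4} = -3 + \frac{\left(-60\right)^{2}}{4} = -3 + \frac{1}{4} \cdot 3600 = -3 + 900 = 897$)
$G = -12$ ($G = \left(-3\right) 4 = -12$)
$y m{\left(1,-2 - 0 \right)} G = 897 \left(3 + 5 \cdot 1\right) \left(-12\right) = 897 \left(3 + 5\right) \left(-12\right) = 897 \cdot 8 \left(-12\right) = 7176 \left(-12\right) = -86112$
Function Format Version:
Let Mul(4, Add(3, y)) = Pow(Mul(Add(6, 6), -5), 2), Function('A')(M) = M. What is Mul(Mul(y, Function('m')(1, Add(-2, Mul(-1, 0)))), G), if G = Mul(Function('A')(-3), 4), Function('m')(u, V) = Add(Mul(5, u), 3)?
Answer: -86112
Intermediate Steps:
Function('m')(u, V) = Add(3, Mul(5, u))
y = 897 (y = Add(-3, Mul(Rational(1, 4), Pow(Mul(Add(6, 6), -5), 2))) = Add(-3, Mul(Rational(1, 4), Pow(Mul(12, -5), 2))) = Add(-3, Mul(Rational(1, 4), Pow(-60, 2))) = Add(-3, Mul(Rational(1, 4), 3600)) = Add(-3, 900) = 897)
G = -12 (G = Mul(-3, 4) = -12)
Mul(Mul(y, Function('m')(1, Add(-2, Mul(-1, 0)))), G) = Mul(Mul(897, Add(3, Mul(5, 1))), -12) = Mul(Mul(897, Add(3, 5)), -12) = Mul(Mul(897, 8), -12) = Mul(7176, -12) = -86112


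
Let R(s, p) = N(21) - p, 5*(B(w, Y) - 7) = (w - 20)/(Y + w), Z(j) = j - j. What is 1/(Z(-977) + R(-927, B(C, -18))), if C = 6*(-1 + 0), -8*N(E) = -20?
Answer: -60/283 ≈ -0.21201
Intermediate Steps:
N(E) = 5/2 (N(E) = -⅛*(-20) = 5/2)
C = -6 (C = 6*(-1) = -6)
Z(j) = 0
B(w, Y) = 7 + (-20 + w)/(5*(Y + w)) (B(w, Y) = 7 + ((w - 20)/(Y + w))/5 = 7 + ((-20 + w)/(Y + w))/5 = 7 + (-20 + w)/(5*(Y + w)))
R(s, p) = 5/2 - p
1/(Z(-977) + R(-927, B(C, -18))) = 1/(0 + (5/2 - (-4 + 7*(-18) + (36/5)*(-6))/(-18 - 6))) = 1/(0 + (5/2 - (-4 - 126 - 216/5)/(-24))) = 1/(0 + (5/2 - (-1)*(-866)/(24*5))) = 1/(0 + (5/2 - 1*433/60)) = 1/(0 + (5/2 - 433/60)) = 1/(0 - 283/60) = 1/(-283/60) = -60/283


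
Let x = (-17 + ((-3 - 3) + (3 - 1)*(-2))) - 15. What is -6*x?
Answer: 252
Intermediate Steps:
x = -42 (x = (-17 + (-6 + 2*(-2))) - 15 = (-17 + (-6 - 4)) - 15 = (-17 - 10) - 15 = -27 - 15 = -42)
-6*x = -6*(-42) = 252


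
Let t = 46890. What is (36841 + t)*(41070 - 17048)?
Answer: 2011386082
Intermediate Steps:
(36841 + t)*(41070 - 17048) = (36841 + 46890)*(41070 - 17048) = 83731*24022 = 2011386082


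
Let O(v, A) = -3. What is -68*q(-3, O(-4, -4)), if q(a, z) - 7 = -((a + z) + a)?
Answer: -1088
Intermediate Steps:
q(a, z) = 7 - z - 2*a (q(a, z) = 7 - ((a + z) + a) = 7 - (z + 2*a) = 7 + (-z - 2*a) = 7 - z - 2*a)
-68*q(-3, O(-4, -4)) = -68*(7 - 1*(-3) - 2*(-3)) = -68*(7 + 3 + 6) = -68*16 = -1088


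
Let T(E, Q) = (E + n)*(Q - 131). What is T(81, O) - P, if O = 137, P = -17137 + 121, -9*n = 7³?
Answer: 51820/3 ≈ 17273.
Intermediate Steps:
n = -343/9 (n = -⅑*7³ = -⅑*343 = -343/9 ≈ -38.111)
P = -17016
T(E, Q) = (-131 + Q)*(-343/9 + E) (T(E, Q) = (E - 343/9)*(Q - 131) = (-343/9 + E)*(-131 + Q) = (-131 + Q)*(-343/9 + E))
T(81, O) - P = (44933/9 - 131*81 - 343/9*137 + 81*137) - 1*(-17016) = (44933/9 - 10611 - 46991/9 + 11097) + 17016 = 772/3 + 17016 = 51820/3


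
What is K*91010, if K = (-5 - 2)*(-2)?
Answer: 1274140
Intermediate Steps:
K = 14 (K = -7*(-2) = 14)
K*91010 = 14*91010 = 1274140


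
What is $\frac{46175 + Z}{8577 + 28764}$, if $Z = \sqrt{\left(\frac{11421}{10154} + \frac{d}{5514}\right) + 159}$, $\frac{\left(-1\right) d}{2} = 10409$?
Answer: $\frac{46175}{37341} + \frac{\sqrt{122530381435372314}}{1045345537098} \approx 1.2369$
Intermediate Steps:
$d = -20818$ ($d = \left(-2\right) 10409 = -20818$)
$Z = \frac{\sqrt{122530381435372314}}{27994578}$ ($Z = \sqrt{\left(\frac{11421}{10154} - \frac{20818}{5514}\right) + 159} = \sqrt{\left(11421 \cdot \frac{1}{10154} - \frac{10409}{2757}\right) + 159} = \sqrt{\left(\frac{11421}{10154} - \frac{10409}{2757}\right) + 159} = \sqrt{- \frac{74205289}{27994578} + 159} = \sqrt{\frac{4376932613}{27994578}} = \frac{\sqrt{122530381435372314}}{27994578} \approx 12.504$)
$\frac{46175 + Z}{8577 + 28764} = \frac{46175 + \frac{\sqrt{122530381435372314}}{27994578}}{8577 + 28764} = \frac{46175 + \frac{\sqrt{122530381435372314}}{27994578}}{37341} = \left(46175 + \frac{\sqrt{122530381435372314}}{27994578}\right) \frac{1}{37341} = \frac{46175}{37341} + \frac{\sqrt{122530381435372314}}{1045345537098}$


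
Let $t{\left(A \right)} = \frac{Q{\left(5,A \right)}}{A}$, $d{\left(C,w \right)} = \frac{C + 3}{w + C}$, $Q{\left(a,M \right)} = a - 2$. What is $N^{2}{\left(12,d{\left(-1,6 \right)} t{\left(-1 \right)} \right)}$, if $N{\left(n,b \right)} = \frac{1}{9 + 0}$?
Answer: $\frac{1}{81} \approx 0.012346$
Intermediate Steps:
$Q{\left(a,M \right)} = -2 + a$ ($Q{\left(a,M \right)} = a - 2 = -2 + a$)
$d{\left(C,w \right)} = \frac{3 + C}{C + w}$
$t{\left(A \right)} = \frac{3}{A}$ ($t{\left(A \right)} = \frac{-2 + 5}{A} = \frac{3}{A}$)
$N{\left(n,b \right)} = \frac{1}{9}$
$N^{2}{\left(12,d{\left(-1,6 \right)} t{\left(-1 \right)} \right)} = \left(\frac{1}{9}\right)^{2} = \frac{1}{81}$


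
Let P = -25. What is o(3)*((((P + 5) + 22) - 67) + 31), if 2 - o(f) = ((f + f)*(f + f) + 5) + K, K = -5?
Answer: 1156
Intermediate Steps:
o(f) = 2 - 4*f² (o(f) = 2 - (((f + f)*(f + f) + 5) - 5) = 2 - (((2*f)*(2*f) + 5) - 5) = 2 - ((4*f² + 5) - 5) = 2 - ((5 + 4*f²) - 5) = 2 - 4*f²)
o(3)*((((P + 5) + 22) - 67) + 31) = (2 - 4*3²)*((((-25 + 5) + 22) - 67) + 31) = (2 - 4*9)*(((-20 + 22) - 67) + 31) = (2 - 36)*((2 - 67) + 31) = -34*(-65 + 31) = -34*(-34) = 1156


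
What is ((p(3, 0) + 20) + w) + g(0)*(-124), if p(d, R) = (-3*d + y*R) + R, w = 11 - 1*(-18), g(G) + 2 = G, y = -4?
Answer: 288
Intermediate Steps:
g(G) = -2 + G
w = 29 (w = 11 + 18 = 29)
p(d, R) = -3*R - 3*d (p(d, R) = (-3*d - 4*R) + R = (-4*R - 3*d) + R = -3*R - 3*d)
((p(3, 0) + 20) + w) + g(0)*(-124) = (((-3*0 - 3*3) + 20) + 29) + (-2 + 0)*(-124) = (((0 - 9) + 20) + 29) - 2*(-124) = ((-9 + 20) + 29) + 248 = (11 + 29) + 248 = 40 + 248 = 288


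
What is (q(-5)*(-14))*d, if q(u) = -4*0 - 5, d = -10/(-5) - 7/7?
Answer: 70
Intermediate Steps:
d = 1 (d = -10*(-1/5) - 7*1/7 = 2 - 1 = 1)
q(u) = -5 (q(u) = 0 - 5 = -5)
(q(-5)*(-14))*d = -5*(-14)*1 = 70*1 = 70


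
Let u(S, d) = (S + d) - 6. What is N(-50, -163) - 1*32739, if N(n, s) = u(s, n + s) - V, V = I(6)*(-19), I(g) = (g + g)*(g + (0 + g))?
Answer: -30385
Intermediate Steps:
u(S, d) = -6 + S + d
I(g) = 4*g**2 (I(g) = (2*g)*(g + g) = (2*g)*(2*g) = 4*g**2)
V = -2736 (V = (4*6**2)*(-19) = (4*36)*(-19) = 144*(-19) = -2736)
N(n, s) = 2730 + n + 2*s (N(n, s) = (-6 + s + (n + s)) - 1*(-2736) = (-6 + n + 2*s) + 2736 = 2730 + n + 2*s)
N(-50, -163) - 1*32739 = (2730 - 50 + 2*(-163)) - 1*32739 = (2730 - 50 - 326) - 32739 = 2354 - 32739 = -30385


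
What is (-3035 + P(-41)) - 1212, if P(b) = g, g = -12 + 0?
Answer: -4259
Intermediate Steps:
g = -12
P(b) = -12
(-3035 + P(-41)) - 1212 = (-3035 - 12) - 1212 = -3047 - 1212 = -4259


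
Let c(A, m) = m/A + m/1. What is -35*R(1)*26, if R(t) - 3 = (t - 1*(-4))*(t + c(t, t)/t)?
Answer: -16380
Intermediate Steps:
c(A, m) = m + m/A (c(A, m) = m/A + m*1 = m/A + m = m + m/A)
R(t) = 3 + (4 + t)*(t + (1 + t)/t) (R(t) = 3 + (t - 1*(-4))*(t + (t + t/t)/t) = 3 + (t + 4)*(t + (t + 1)/t) = 3 + (4 + t)*(t + (1 + t)/t))
-35*R(1)*26 = -35*(8 + 1² + 4/1 + 5*1)*26 = -35*(8 + 1 + 4*1 + 5)*26 = -35*(8 + 1 + 4 + 5)*26 = -35*18*26 = -630*26 = -16380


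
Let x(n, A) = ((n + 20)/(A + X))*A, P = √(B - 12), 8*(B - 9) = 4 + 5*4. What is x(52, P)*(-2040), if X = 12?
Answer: 0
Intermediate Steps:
B = 12 (B = 9 + (4 + 5*4)/8 = 9 + (4 + 20)/8 = 9 + (⅛)*24 = 9 + 3 = 12)
P = 0 (P = √(12 - 12) = √0 = 0)
x(n, A) = A*(20 + n)/(12 + A) (x(n, A) = ((n + 20)/(A + 12))*A = ((20 + n)/(12 + A))*A = A*(20 + n)/(12 + A))
x(52, P)*(-2040) = (0*(20 + 52)/(12 + 0))*(-2040) = (0*72/12)*(-2040) = (0*(1/12)*72)*(-2040) = 0*(-2040) = 0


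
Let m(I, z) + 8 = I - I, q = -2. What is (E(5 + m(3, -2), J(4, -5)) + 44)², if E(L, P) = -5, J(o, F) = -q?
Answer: 1521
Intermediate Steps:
m(I, z) = -8 (m(I, z) = -8 + (I - I) = -8 + 0 = -8)
J(o, F) = 2 (J(o, F) = -1*(-2) = 2)
(E(5 + m(3, -2), J(4, -5)) + 44)² = (-5 + 44)² = 39² = 1521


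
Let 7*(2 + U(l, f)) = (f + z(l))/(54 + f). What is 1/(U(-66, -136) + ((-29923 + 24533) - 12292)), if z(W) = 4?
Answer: -287/5075242 ≈ -5.6549e-5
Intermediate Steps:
U(l, f) = -2 + (4 + f)/(7*(54 + f)) (U(l, f) = -2 + ((f + 4)/(54 + f))/7 = -2 + ((4 + f)/(54 + f))/7 = -2 + (4 + f)/(7*(54 + f)))
1/(U(-66, -136) + ((-29923 + 24533) - 12292)) = 1/((-752 - 13*(-136))/(7*(54 - 136)) + ((-29923 + 24533) - 12292)) = 1/((⅐)*(-752 + 1768)/(-82) + (-5390 - 12292)) = 1/((⅐)*(-1/82)*1016 - 17682) = 1/(-508/287 - 17682) = 1/(-5075242/287) = -287/5075242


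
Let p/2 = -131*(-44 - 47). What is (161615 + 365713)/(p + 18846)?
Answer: 16479/1334 ≈ 12.353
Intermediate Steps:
p = 23842 (p = 2*(-131*(-44 - 47)) = 2*(-131*(-91)) = 2*11921 = 23842)
(161615 + 365713)/(p + 18846) = (161615 + 365713)/(23842 + 18846) = 527328/42688 = 527328*(1/42688) = 16479/1334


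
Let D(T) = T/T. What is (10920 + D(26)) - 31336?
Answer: -20415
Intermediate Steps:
D(T) = 1
(10920 + D(26)) - 31336 = (10920 + 1) - 31336 = 10921 - 31336 = -20415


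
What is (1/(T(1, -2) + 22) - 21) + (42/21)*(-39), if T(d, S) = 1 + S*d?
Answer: -2078/21 ≈ -98.952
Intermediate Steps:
(1/(T(1, -2) + 22) - 21) + (42/21)*(-39) = (1/((1 - 2*1) + 22) - 21) + (42/21)*(-39) = (1/((1 - 2) + 22) - 21) + (42*(1/21))*(-39) = (1/(-1 + 22) - 21) + 2*(-39) = (1/21 - 21) - 78 = -440/21 - 78 = -2078/21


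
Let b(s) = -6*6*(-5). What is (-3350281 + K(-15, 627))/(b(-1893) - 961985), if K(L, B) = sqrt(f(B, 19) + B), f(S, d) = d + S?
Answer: 3350281/961805 - sqrt(1273)/961805 ≈ 3.4833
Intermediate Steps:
f(S, d) = S + d
K(L, B) = sqrt(19 + 2*B) (K(L, B) = sqrt((B + 19) + B) = sqrt((19 + B) + B) = sqrt(19 + 2*B))
b(s) = 180 (b(s) = -36*(-5) = 180)
(-3350281 + K(-15, 627))/(b(-1893) - 961985) = (-3350281 + sqrt(19 + 2*627))/(180 - 961985) = (-3350281 + sqrt(19 + 1254))/(-961805) = (-3350281 + sqrt(1273))*(-1/961805) = 3350281/961805 - sqrt(1273)/961805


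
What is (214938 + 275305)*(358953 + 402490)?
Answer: 373292100649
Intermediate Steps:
(214938 + 275305)*(358953 + 402490) = 490243*761443 = 373292100649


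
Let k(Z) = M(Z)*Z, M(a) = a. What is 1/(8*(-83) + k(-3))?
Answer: -1/655 ≈ -0.0015267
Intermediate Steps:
k(Z) = Z**2 (k(Z) = Z*Z = Z**2)
1/(8*(-83) + k(-3)) = 1/(8*(-83) + (-3)**2) = 1/(-664 + 9) = 1/(-655) = -1/655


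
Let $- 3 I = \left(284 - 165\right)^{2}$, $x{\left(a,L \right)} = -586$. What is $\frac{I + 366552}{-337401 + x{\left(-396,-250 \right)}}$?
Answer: $- \frac{1085495}{1013961} \approx -1.0705$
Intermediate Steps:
$I = - \frac{14161}{3}$ ($I = - \frac{\left(284 - 165\right)^{2}}{3} = - \frac{119^{2}}{3} = \left(- \frac{1}{3}\right) 14161 = - \frac{14161}{3} \approx -4720.3$)
$\frac{I + 366552}{-337401 + x{\left(-396,-250 \right)}} = \frac{- \frac{14161}{3} + 366552}{-337401 - 586} = \frac{1085495}{3 \left(-337987\right)} = \frac{1085495}{3} \left(- \frac{1}{337987}\right) = - \frac{1085495}{1013961}$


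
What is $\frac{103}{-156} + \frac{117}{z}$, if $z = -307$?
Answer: $- \frac{49873}{47892} \approx -1.0414$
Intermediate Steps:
$\frac{103}{-156} + \frac{117}{z} = \frac{103}{-156} + \frac{117}{-307} = 103 \left(- \frac{1}{156}\right) + 117 \left(- \frac{1}{307}\right) = - \frac{103}{156} - \frac{117}{307} = - \frac{49873}{47892}$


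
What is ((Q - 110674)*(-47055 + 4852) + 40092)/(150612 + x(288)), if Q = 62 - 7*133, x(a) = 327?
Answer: 523054369/16771 ≈ 31188.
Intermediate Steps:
Q = -869 (Q = 62 - 931 = -869)
((Q - 110674)*(-47055 + 4852) + 40092)/(150612 + x(288)) = ((-869 - 110674)*(-47055 + 4852) + 40092)/(150612 + 327) = (-111543*(-42203) + 40092)/150939 = (4707449229 + 40092)*(1/150939) = 4707489321*(1/150939) = 523054369/16771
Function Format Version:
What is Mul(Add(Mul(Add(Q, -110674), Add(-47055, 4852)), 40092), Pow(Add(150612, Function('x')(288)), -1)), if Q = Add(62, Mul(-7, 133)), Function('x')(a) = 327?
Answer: Rational(523054369, 16771) ≈ 31188.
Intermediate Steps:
Q = -869 (Q = Add(62, -931) = -869)
Mul(Add(Mul(Add(Q, -110674), Add(-47055, 4852)), 40092), Pow(Add(150612, Function('x')(288)), -1)) = Mul(Add(Mul(Add(-869, -110674), Add(-47055, 4852)), 40092), Pow(Add(150612, 327), -1)) = Mul(Add(Mul(-111543, -42203), 40092), Pow(150939, -1)) = Mul(Add(4707449229, 40092), Rational(1, 150939)) = Mul(4707489321, Rational(1, 150939)) = Rational(523054369, 16771)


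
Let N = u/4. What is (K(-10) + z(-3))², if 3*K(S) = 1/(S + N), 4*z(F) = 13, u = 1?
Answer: 2265025/219024 ≈ 10.341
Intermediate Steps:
z(F) = 13/4 (z(F) = (¼)*13 = 13/4)
N = ¼ (N = 1/4 = 1*(¼) = ¼ ≈ 0.25000)
K(S) = 1/(3*(¼ + S)) (K(S) = 1/(3*(S + ¼)) = 1/(3*(¼ + S)))
(K(-10) + z(-3))² = (4/(3*(1 + 4*(-10))) + 13/4)² = (4/(3*(1 - 40)) + 13/4)² = ((4/3)/(-39) + 13/4)² = ((4/3)*(-1/39) + 13/4)² = (-4/117 + 13/4)² = (1505/468)² = 2265025/219024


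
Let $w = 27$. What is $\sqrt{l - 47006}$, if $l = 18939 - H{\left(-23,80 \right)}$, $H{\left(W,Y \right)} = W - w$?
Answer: $3 i \sqrt{3113} \approx 167.38 i$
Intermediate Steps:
$H{\left(W,Y \right)} = -27 + W$ ($H{\left(W,Y \right)} = W - 27 = -27 + W$)
$l = 18989$ ($l = 18939 - \left(-27 - 23\right) = 18939 - -50 = 18939 + 50 = 18989$)
$\sqrt{l - 47006} = \sqrt{18989 - 47006} = \sqrt{-28017} = 3 i \sqrt{3113}$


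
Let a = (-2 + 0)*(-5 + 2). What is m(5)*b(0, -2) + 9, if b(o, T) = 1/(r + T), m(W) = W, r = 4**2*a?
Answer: 851/94 ≈ 9.0532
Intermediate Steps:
a = 6 (a = -2*(-3) = 6)
r = 96 (r = 4**2*6 = 16*6 = 96)
b(o, T) = 1/(96 + T)
m(5)*b(0, -2) + 9 = 5/(96 - 2) + 9 = 5/94 + 9 = 851/94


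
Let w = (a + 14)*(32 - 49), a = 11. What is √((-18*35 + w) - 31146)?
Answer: I*√32201 ≈ 179.45*I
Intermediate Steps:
w = -425 (w = (11 + 14)*(32 - 49) = 25*(-17) = -425)
√((-18*35 + w) - 31146) = √((-18*35 - 425) - 31146) = √((-630 - 425) - 31146) = √(-1055 - 31146) = √(-32201) = I*√32201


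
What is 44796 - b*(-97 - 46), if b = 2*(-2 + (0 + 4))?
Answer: 45368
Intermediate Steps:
b = 4 (b = 2*(-2 + 4) = 2*2 = 4)
44796 - b*(-97 - 46) = 44796 - 4*(-97 - 46) = 44796 - 4*(-143) = 44796 - 1*(-572) = 44796 + 572 = 45368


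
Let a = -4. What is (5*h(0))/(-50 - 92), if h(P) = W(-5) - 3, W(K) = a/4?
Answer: 10/71 ≈ 0.14085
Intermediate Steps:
W(K) = -1 (W(K) = -4/4 = -4*¼ = -1)
h(P) = -4 (h(P) = -1 - 3 = -4)
(5*h(0))/(-50 - 92) = (5*(-4))/(-50 - 92) = -20/(-142) = -20*(-1/142) = 10/71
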